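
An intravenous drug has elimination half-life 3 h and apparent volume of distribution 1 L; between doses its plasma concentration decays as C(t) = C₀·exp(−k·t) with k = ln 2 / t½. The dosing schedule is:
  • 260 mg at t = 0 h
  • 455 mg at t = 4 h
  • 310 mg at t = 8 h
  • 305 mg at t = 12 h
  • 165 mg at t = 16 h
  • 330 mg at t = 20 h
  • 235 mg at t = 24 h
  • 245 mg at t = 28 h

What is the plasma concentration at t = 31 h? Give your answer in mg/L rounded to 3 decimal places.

206.670 mg/L

k = ln 2 / 3 = 0.23105 per h
Dose 1 (260 mg at t=0 h): 260·exp(−0.23105·31) = 0.202 mg/L
Dose 2 (455 mg at t=4 h): 455·exp(−0.23105·27) = 0.889 mg/L
Dose 3 (310 mg at t=8 h): 310·exp(−0.23105·23) = 1.526 mg/L
Dose 4 (305 mg at t=12 h): 305·exp(−0.23105·19) = 3.782 mg/L
Dose 5 (165 mg at t=16 h): 165·exp(−0.23105·15) = 5.156 mg/L
Dose 6 (330 mg at t=20 h): 330·exp(−0.23105·11) = 25.986 mg/L
Dose 7 (235 mg at t=24 h): 235·exp(−0.23105·7) = 46.630 mg/L
Dose 8 (245 mg at t=28 h): 245·exp(−0.23105·3) = 122.500 mg/L
C(31) = 0.202 + 0.889 + 1.526 + 3.782 + 5.156 + 25.986 + 46.630 + 122.500 = 206.670 mg/L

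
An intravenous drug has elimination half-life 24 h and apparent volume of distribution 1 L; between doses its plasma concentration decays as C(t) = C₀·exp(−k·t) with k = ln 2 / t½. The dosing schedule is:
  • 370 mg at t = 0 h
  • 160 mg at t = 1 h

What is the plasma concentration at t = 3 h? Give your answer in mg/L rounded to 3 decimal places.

k = ln 2 / 24 = 0.02888 per h
Dose 1 (370 mg at t=0 h): 370·exp(−0.02888·3) = 339.291 mg/L
Dose 2 (160 mg at t=1 h): 160·exp(−0.02888·2) = 151.020 mg/L
C(3) = 339.291 + 151.020 = 490.311 mg/L

490.311 mg/L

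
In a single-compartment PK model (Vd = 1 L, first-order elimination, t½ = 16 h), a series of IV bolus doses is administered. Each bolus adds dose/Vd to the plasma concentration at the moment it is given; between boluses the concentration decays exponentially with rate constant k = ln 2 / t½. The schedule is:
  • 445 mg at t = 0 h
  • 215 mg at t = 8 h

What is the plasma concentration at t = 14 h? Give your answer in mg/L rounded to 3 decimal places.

408.426 mg/L

k = ln 2 / 16 = 0.04332 per h
Dose 1 (445 mg at t=0 h): 445·exp(−0.04332·14) = 242.638 mg/L
Dose 2 (215 mg at t=8 h): 215·exp(−0.04332·6) = 165.788 mg/L
C(14) = 242.638 + 165.788 = 408.426 mg/L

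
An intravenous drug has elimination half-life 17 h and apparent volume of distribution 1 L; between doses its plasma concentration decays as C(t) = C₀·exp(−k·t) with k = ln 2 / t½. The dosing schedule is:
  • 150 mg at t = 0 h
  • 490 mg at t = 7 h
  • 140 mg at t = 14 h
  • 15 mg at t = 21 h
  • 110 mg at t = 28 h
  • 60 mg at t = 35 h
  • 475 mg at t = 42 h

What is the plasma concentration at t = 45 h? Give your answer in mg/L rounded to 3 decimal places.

k = ln 2 / 17 = 0.04077 per h
Dose 1 (150 mg at t=0 h): 150·exp(−0.04077·45) = 23.947 mg/L
Dose 2 (490 mg at t=7 h): 490·exp(−0.04077·38) = 104.065 mg/L
Dose 3 (140 mg at t=14 h): 140·exp(−0.04077·31) = 39.554 mg/L
Dose 4 (15 mg at t=21 h): 15·exp(−0.04077·24) = 5.638 mg/L
Dose 5 (110 mg at t=28 h): 110·exp(−0.04077·17) = 55.000 mg/L
Dose 6 (60 mg at t=35 h): 60·exp(−0.04077·10) = 39.909 mg/L
Dose 7 (475 mg at t=42 h): 475·exp(−0.04077·3) = 420.311 mg/L
C(45) = 23.947 + 104.065 + 39.554 + 5.638 + 55.000 + 39.909 + 420.311 = 688.424 mg/L

688.424 mg/L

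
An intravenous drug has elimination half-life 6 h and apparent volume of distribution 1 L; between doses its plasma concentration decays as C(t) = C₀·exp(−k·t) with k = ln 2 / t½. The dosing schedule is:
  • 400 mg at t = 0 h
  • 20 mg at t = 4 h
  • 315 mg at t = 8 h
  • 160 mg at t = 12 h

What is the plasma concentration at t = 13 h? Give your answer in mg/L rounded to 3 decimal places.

415.493 mg/L

k = ln 2 / 6 = 0.11552 per h
Dose 1 (400 mg at t=0 h): 400·exp(−0.11552·13) = 89.090 mg/L
Dose 2 (20 mg at t=4 h): 20·exp(−0.11552·9) = 7.071 mg/L
Dose 3 (315 mg at t=8 h): 315·exp(−0.11552·5) = 176.788 mg/L
Dose 4 (160 mg at t=12 h): 160·exp(−0.11552·1) = 142.544 mg/L
C(13) = 89.090 + 7.071 + 176.788 + 142.544 = 415.493 mg/L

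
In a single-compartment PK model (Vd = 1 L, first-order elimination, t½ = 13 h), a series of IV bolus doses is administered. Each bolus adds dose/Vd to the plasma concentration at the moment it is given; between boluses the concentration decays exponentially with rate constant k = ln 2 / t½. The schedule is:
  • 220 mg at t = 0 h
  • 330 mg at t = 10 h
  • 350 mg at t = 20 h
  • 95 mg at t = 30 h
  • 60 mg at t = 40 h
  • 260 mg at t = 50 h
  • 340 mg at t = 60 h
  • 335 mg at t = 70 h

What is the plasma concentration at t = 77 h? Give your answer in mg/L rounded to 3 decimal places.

475.369 mg/L

k = ln 2 / 13 = 0.05332 per h
Dose 1 (220 mg at t=0 h): 220·exp(−0.05332·77) = 3.626 mg/L
Dose 2 (330 mg at t=10 h): 330·exp(−0.05332·67) = 9.269 mg/L
Dose 3 (350 mg at t=20 h): 350·exp(−0.05332·57) = 16.756 mg/L
Dose 4 (95 mg at t=30 h): 95·exp(−0.05332·47) = 7.751 mg/L
Dose 5 (60 mg at t=40 h): 60·exp(−0.05332·37) = 8.344 mg/L
Dose 6 (260 mg at t=50 h): 260·exp(−0.05332·27) = 61.625 mg/L
Dose 7 (340 mg at t=60 h): 340·exp(−0.05332·17) = 137.349 mg/L
Dose 8 (335 mg at t=70 h): 335·exp(−0.05332·7) = 230.649 mg/L
C(77) = 3.626 + 9.269 + 16.756 + 7.751 + 8.344 + 61.625 + 137.349 + 230.649 = 475.369 mg/L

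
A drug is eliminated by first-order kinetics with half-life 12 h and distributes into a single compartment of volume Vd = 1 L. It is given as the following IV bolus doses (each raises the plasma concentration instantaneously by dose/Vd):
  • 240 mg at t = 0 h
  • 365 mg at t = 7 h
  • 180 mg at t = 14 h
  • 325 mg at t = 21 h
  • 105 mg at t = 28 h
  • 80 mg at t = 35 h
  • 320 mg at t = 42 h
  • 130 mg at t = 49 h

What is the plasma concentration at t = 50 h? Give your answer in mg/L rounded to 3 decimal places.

514.575 mg/L

k = ln 2 / 12 = 0.05776 per h
Dose 1 (240 mg at t=0 h): 240·exp(−0.05776·50) = 13.363 mg/L
Dose 2 (365 mg at t=7 h): 365·exp(−0.05776·43) = 30.451 mg/L
Dose 3 (180 mg at t=14 h): 180·exp(−0.05776·36) = 22.500 mg/L
Dose 4 (325 mg at t=21 h): 325·exp(−0.05776·29) = 60.869 mg/L
Dose 5 (105 mg at t=28 h): 105·exp(−0.05776·22) = 29.465 mg/L
Dose 6 (80 mg at t=35 h): 80·exp(−0.05776·15) = 33.636 mg/L
Dose 7 (320 mg at t=42 h): 320·exp(−0.05776·8) = 201.587 mg/L
Dose 8 (130 mg at t=49 h): 130·exp(−0.05776·1) = 122.704 mg/L
C(50) = 13.363 + 30.451 + 22.500 + 60.869 + 29.465 + 33.636 + 201.587 + 122.704 = 514.575 mg/L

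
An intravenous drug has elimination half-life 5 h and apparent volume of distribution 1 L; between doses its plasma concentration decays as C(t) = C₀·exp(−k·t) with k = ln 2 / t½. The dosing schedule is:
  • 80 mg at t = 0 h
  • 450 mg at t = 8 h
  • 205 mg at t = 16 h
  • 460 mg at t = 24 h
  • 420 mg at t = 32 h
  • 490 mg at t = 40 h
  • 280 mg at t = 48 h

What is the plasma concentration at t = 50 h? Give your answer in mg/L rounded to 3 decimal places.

385.102 mg/L

k = ln 2 / 5 = 0.13863 per h
Dose 1 (80 mg at t=0 h): 80·exp(−0.13863·50) = 0.078 mg/L
Dose 2 (450 mg at t=8 h): 450·exp(−0.13863·42) = 1.332 mg/L
Dose 3 (205 mg at t=16 h): 205·exp(−0.13863·34) = 1.840 mg/L
Dose 4 (460 mg at t=24 h): 460·exp(−0.13863·26) = 12.514 mg/L
Dose 5 (420 mg at t=32 h): 420·exp(−0.13863·18) = 34.637 mg/L
Dose 6 (490 mg at t=40 h): 490·exp(−0.13863·10) = 122.500 mg/L
Dose 7 (280 mg at t=48 h): 280·exp(−0.13863·2) = 212.200 mg/L
C(50) = 0.078 + 1.332 + 1.840 + 12.514 + 34.637 + 122.500 + 212.200 = 385.102 mg/L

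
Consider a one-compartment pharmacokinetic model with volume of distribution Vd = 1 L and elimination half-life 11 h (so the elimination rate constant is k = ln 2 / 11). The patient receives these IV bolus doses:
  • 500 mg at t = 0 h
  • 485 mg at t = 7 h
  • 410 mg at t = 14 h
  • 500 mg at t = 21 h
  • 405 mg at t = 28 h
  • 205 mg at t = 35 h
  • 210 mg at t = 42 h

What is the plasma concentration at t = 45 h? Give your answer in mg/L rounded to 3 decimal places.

k = ln 2 / 11 = 0.06301 per h
Dose 1 (500 mg at t=0 h): 500·exp(−0.06301·45) = 29.342 mg/L
Dose 2 (485 mg at t=7 h): 485·exp(−0.06301·38) = 44.240 mg/L
Dose 3 (410 mg at t=14 h): 410·exp(−0.06301·31) = 58.134 mg/L
Dose 4 (500 mg at t=21 h): 500·exp(−0.06301·24) = 110.199 mg/L
Dose 5 (405 mg at t=28 h): 405·exp(−0.06301·17) = 138.748 mg/L
Dose 6 (205 mg at t=35 h): 205·exp(−0.06301·10) = 109.167 mg/L
Dose 7 (210 mg at t=42 h): 210·exp(−0.06301·3) = 173.828 mg/L
C(45) = 29.342 + 44.240 + 58.134 + 110.199 + 138.748 + 109.167 + 173.828 = 663.657 mg/L

663.657 mg/L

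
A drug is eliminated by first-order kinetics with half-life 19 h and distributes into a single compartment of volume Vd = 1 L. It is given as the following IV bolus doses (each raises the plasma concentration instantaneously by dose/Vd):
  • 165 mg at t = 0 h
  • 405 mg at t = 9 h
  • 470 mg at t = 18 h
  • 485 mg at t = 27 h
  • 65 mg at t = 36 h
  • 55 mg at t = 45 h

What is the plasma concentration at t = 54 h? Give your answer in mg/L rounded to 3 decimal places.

482.268 mg/L

k = ln 2 / 19 = 0.03648 per h
Dose 1 (165 mg at t=0 h): 165·exp(−0.03648·54) = 23.010 mg/L
Dose 2 (405 mg at t=9 h): 405·exp(−0.03648·45) = 78.431 mg/L
Dose 3 (470 mg at t=18 h): 470·exp(−0.03648·36) = 126.394 mg/L
Dose 4 (485 mg at t=27 h): 485·exp(−0.03648·27) = 181.118 mg/L
Dose 5 (65 mg at t=36 h): 65·exp(−0.03648·18) = 33.708 mg/L
Dose 6 (55 mg at t=45 h): 55·exp(−0.03648·9) = 39.607 mg/L
C(54) = 23.010 + 78.431 + 126.394 + 181.118 + 33.708 + 39.607 = 482.268 mg/L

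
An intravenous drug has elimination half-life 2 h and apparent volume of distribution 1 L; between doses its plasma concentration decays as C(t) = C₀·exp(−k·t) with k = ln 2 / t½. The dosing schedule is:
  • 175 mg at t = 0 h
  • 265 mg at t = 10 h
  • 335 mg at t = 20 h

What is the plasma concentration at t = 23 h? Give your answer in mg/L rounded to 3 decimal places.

k = ln 2 / 2 = 0.34657 per h
Dose 1 (175 mg at t=0 h): 175·exp(−0.34657·23) = 0.060 mg/L
Dose 2 (265 mg at t=10 h): 265·exp(−0.34657·13) = 2.928 mg/L
Dose 3 (335 mg at t=20 h): 335·exp(−0.34657·3) = 118.440 mg/L
C(23) = 0.060 + 2.928 + 118.440 = 121.429 mg/L

121.429 mg/L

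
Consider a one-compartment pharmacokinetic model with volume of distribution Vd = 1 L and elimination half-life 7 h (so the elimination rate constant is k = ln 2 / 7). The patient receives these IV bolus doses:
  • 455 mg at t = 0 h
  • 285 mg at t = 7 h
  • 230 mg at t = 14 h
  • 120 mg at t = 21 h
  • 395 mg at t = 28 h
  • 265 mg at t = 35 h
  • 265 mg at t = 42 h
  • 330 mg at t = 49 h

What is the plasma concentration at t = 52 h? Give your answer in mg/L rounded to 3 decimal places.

446.408 mg/L

k = ln 2 / 7 = 0.09902 per h
Dose 1 (455 mg at t=0 h): 455·exp(−0.09902·52) = 2.641 mg/L
Dose 2 (285 mg at t=7 h): 285·exp(−0.09902·45) = 3.309 mg/L
Dose 3 (230 mg at t=14 h): 230·exp(−0.09902·38) = 5.340 mg/L
Dose 4 (120 mg at t=21 h): 120·exp(−0.09902·31) = 5.572 mg/L
Dose 5 (395 mg at t=28 h): 395·exp(−0.09902·24) = 36.685 mg/L
Dose 6 (265 mg at t=35 h): 265·exp(−0.09902·17) = 49.224 mg/L
Dose 7 (265 mg at t=42 h): 265·exp(−0.09902·10) = 98.447 mg/L
Dose 8 (330 mg at t=49 h): 330·exp(−0.09902·3) = 245.189 mg/L
C(52) = 2.641 + 3.309 + 5.340 + 5.572 + 36.685 + 49.224 + 98.447 + 245.189 = 446.408 mg/L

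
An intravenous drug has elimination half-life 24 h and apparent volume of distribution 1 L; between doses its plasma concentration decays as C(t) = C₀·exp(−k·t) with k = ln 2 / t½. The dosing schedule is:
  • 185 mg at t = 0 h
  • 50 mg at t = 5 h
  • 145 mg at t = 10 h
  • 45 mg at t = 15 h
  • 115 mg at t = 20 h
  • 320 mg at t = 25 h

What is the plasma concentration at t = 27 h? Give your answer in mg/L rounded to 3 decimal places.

k = ln 2 / 24 = 0.02888 per h
Dose 1 (185 mg at t=0 h): 185·exp(−0.02888·27) = 84.823 mg/L
Dose 2 (50 mg at t=5 h): 50·exp(−0.02888·22) = 26.487 mg/L
Dose 3 (145 mg at t=10 h): 145·exp(−0.02888·17) = 88.744 mg/L
Dose 4 (45 mg at t=15 h): 45·exp(−0.02888·12) = 31.820 mg/L
Dose 5 (115 mg at t=20 h): 115·exp(−0.02888·7) = 93.950 mg/L
Dose 6 (320 mg at t=25 h): 320·exp(−0.02888·2) = 302.040 mg/L
C(27) = 84.823 + 26.487 + 88.744 + 31.820 + 93.950 + 302.040 = 627.863 mg/L

627.863 mg/L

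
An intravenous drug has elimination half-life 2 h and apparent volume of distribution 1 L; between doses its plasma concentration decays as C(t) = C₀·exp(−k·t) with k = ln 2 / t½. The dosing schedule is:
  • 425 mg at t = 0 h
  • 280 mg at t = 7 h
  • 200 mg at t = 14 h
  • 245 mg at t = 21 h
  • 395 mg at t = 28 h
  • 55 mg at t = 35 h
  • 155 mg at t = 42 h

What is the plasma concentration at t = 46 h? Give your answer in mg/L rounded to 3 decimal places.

k = ln 2 / 2 = 0.34657 per h
Dose 1 (425 mg at t=0 h): 425·exp(−0.34657·46) = 0.000 mg/L
Dose 2 (280 mg at t=7 h): 280·exp(−0.34657·39) = 0.000 mg/L
Dose 3 (200 mg at t=14 h): 200·exp(−0.34657·32) = 0.003 mg/L
Dose 4 (245 mg at t=21 h): 245·exp(−0.34657·25) = 0.042 mg/L
Dose 5 (395 mg at t=28 h): 395·exp(−0.34657·18) = 0.771 mg/L
Dose 6 (55 mg at t=35 h): 55·exp(−0.34657·11) = 1.215 mg/L
Dose 7 (155 mg at t=42 h): 155·exp(−0.34657·4) = 38.750 mg/L
C(46) = 0.000 + 0.000 + 0.003 + 0.042 + 0.771 + 1.215 + 38.750 = 40.783 mg/L

40.783 mg/L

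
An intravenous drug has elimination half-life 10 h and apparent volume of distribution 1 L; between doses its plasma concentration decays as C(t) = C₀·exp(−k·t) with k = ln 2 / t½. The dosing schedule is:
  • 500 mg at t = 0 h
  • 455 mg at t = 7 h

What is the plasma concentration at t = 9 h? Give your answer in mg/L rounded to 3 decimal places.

k = ln 2 / 10 = 0.06931 per h
Dose 1 (500 mg at t=0 h): 500·exp(−0.06931·9) = 267.943 mg/L
Dose 2 (455 mg at t=7 h): 455·exp(−0.06931·2) = 396.101 mg/L
C(9) = 267.943 + 396.101 = 664.044 mg/L

664.044 mg/L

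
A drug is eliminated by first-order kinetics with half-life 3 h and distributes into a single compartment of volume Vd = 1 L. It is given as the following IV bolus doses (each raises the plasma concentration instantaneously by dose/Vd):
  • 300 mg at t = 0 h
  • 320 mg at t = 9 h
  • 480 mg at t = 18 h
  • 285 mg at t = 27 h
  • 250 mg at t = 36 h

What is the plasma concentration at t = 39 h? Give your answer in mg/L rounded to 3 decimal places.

146.912 mg/L

k = ln 2 / 3 = 0.23105 per h
Dose 1 (300 mg at t=0 h): 300·exp(−0.23105·39) = 0.037 mg/L
Dose 2 (320 mg at t=9 h): 320·exp(−0.23105·30) = 0.313 mg/L
Dose 3 (480 mg at t=18 h): 480·exp(−0.23105·21) = 3.750 mg/L
Dose 4 (285 mg at t=27 h): 285·exp(−0.23105·12) = 17.812 mg/L
Dose 5 (250 mg at t=36 h): 250·exp(−0.23105·3) = 125.000 mg/L
C(39) = 0.037 + 0.313 + 3.750 + 17.812 + 125.000 = 146.912 mg/L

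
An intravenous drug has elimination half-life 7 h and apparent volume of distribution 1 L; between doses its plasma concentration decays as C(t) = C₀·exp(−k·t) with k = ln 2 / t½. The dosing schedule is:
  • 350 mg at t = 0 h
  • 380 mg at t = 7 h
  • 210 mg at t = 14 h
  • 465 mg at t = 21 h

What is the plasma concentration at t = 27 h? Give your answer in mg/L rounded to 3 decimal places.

391.262 mg/L

k = ln 2 / 7 = 0.09902 per h
Dose 1 (350 mg at t=0 h): 350·exp(−0.09902·27) = 24.152 mg/L
Dose 2 (380 mg at t=7 h): 380·exp(−0.09902·20) = 52.444 mg/L
Dose 3 (210 mg at t=14 h): 210·exp(−0.09902·13) = 57.965 mg/L
Dose 4 (465 mg at t=21 h): 465·exp(−0.09902·6) = 256.701 mg/L
C(27) = 24.152 + 52.444 + 57.965 + 256.701 = 391.262 mg/L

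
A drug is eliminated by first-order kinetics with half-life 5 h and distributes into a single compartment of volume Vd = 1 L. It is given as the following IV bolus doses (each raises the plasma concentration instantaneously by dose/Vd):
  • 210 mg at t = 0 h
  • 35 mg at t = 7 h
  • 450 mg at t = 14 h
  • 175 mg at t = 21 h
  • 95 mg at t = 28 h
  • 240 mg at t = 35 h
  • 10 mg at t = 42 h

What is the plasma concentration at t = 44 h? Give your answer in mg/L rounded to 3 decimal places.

101.764 mg/L

k = ln 2 / 5 = 0.13863 per h
Dose 1 (210 mg at t=0 h): 210·exp(−0.13863·44) = 0.471 mg/L
Dose 2 (35 mg at t=7 h): 35·exp(−0.13863·37) = 0.207 mg/L
Dose 3 (450 mg at t=14 h): 450·exp(−0.13863·30) = 7.031 mg/L
Dose 4 (175 mg at t=21 h): 175·exp(−0.13863·23) = 7.216 mg/L
Dose 5 (95 mg at t=28 h): 95·exp(−0.13863·16) = 10.338 mg/L
Dose 6 (240 mg at t=35 h): 240·exp(−0.13863·9) = 68.922 mg/L
Dose 7 (10 mg at t=42 h): 10·exp(−0.13863·2) = 7.579 mg/L
C(44) = 0.471 + 0.207 + 7.031 + 7.216 + 10.338 + 68.922 + 7.579 = 101.764 mg/L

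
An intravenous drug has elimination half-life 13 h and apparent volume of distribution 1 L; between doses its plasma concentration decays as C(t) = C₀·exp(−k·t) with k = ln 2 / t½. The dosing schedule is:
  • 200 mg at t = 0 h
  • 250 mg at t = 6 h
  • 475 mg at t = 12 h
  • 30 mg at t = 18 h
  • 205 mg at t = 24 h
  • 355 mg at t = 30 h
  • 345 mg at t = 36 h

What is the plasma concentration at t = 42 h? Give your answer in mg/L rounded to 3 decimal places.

k = ln 2 / 13 = 0.05332 per h
Dose 1 (200 mg at t=0 h): 200·exp(−0.05332·42) = 21.305 mg/L
Dose 2 (250 mg at t=6 h): 250·exp(−0.05332·36) = 36.671 mg/L
Dose 3 (475 mg at t=12 h): 475·exp(−0.05332·30) = 95.942 mg/L
Dose 4 (30 mg at t=18 h): 30·exp(−0.05332·24) = 8.344 mg/L
Dose 5 (205 mg at t=24 h): 205·exp(−0.05332·18) = 78.513 mg/L
Dose 6 (355 mg at t=30 h): 355·exp(−0.05332·12) = 187.221 mg/L
Dose 7 (345 mg at t=36 h): 345·exp(−0.05332·6) = 250.543 mg/L
C(42) = 21.305 + 36.671 + 95.942 + 8.344 + 78.513 + 187.221 + 250.543 = 678.538 mg/L

678.538 mg/L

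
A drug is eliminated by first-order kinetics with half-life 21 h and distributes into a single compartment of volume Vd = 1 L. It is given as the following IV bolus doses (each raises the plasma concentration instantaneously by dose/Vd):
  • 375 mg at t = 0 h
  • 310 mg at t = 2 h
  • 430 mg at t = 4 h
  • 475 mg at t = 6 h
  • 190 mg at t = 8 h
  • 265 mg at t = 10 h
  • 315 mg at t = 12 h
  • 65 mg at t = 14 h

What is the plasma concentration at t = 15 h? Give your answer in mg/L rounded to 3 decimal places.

k = ln 2 / 21 = 0.03301 per h
Dose 1 (375 mg at t=0 h): 375·exp(−0.03301·15) = 228.565 mg/L
Dose 2 (310 mg at t=2 h): 310·exp(−0.03301·13) = 201.841 mg/L
Dose 3 (430 mg at t=4 h): 430·exp(−0.03301·11) = 299.079 mg/L
Dose 4 (475 mg at t=6 h): 475·exp(−0.03301·9) = 352.924 mg/L
Dose 5 (190 mg at t=8 h): 190·exp(−0.03301·7) = 150.803 mg/L
Dose 6 (265 mg at t=10 h): 265·exp(−0.03301·5) = 224.684 mg/L
Dose 7 (315 mg at t=12 h): 315·exp(−0.03301·3) = 285.303 mg/L
Dose 8 (65 mg at t=14 h): 65·exp(−0.03301·1) = 62.890 mg/L
C(15) = 228.565 + 201.841 + 299.079 + 352.924 + 150.803 + 224.684 + 285.303 + 62.890 = 1806.089 mg/L

1806.089 mg/L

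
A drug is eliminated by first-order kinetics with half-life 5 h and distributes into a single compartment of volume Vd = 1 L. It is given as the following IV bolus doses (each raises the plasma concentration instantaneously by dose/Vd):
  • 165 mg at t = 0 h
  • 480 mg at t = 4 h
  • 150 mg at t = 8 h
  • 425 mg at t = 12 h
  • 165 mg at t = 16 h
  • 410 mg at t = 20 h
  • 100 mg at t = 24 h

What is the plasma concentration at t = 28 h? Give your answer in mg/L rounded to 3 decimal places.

k = ln 2 / 5 = 0.13863 per h
Dose 1 (165 mg at t=0 h): 165·exp(−0.13863·28) = 3.402 mg/L
Dose 2 (480 mg at t=4 h): 480·exp(−0.13863·24) = 17.230 mg/L
Dose 3 (150 mg at t=8 h): 150·exp(−0.13863·20) = 9.375 mg/L
Dose 4 (425 mg at t=12 h): 425·exp(−0.13863·16) = 46.248 mg/L
Dose 5 (165 mg at t=16 h): 165·exp(−0.13863·12) = 31.262 mg/L
Dose 6 (410 mg at t=20 h): 410·exp(−0.13863·8) = 135.250 mg/L
Dose 7 (100 mg at t=24 h): 100·exp(−0.13863·4) = 57.435 mg/L
C(28) = 3.402 + 17.230 + 9.375 + 46.248 + 31.262 + 135.250 + 57.435 = 300.201 mg/L

300.201 mg/L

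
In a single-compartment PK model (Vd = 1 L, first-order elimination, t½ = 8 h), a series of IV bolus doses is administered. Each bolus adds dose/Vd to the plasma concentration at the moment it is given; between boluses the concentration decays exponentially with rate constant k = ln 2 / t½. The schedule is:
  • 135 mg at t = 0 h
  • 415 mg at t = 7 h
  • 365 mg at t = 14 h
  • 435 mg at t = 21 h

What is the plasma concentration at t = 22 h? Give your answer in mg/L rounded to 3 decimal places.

714.605 mg/L

k = ln 2 / 8 = 0.08664 per h
Dose 1 (135 mg at t=0 h): 135·exp(−0.08664·22) = 20.068 mg/L
Dose 2 (415 mg at t=7 h): 415·exp(−0.08664·15) = 113.140 mg/L
Dose 3 (365 mg at t=14 h): 365·exp(−0.08664·8) = 182.500 mg/L
Dose 4 (435 mg at t=21 h): 435·exp(−0.08664·1) = 398.897 mg/L
C(22) = 20.068 + 113.140 + 182.500 + 398.897 = 714.605 mg/L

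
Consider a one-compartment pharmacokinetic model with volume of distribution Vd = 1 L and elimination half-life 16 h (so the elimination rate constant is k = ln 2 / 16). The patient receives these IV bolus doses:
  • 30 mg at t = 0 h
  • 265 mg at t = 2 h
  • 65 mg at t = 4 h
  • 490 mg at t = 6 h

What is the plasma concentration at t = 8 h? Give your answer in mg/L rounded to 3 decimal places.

k = ln 2 / 16 = 0.04332 per h
Dose 1 (30 mg at t=0 h): 30·exp(−0.04332·8) = 21.213 mg/L
Dose 2 (265 mg at t=2 h): 265·exp(−0.04332·6) = 204.343 mg/L
Dose 3 (65 mg at t=4 h): 65·exp(−0.04332·4) = 54.658 mg/L
Dose 4 (490 mg at t=6 h): 490·exp(−0.04332·2) = 449.332 mg/L
C(8) = 21.213 + 204.343 + 54.658 + 449.332 = 729.546 mg/L

729.546 mg/L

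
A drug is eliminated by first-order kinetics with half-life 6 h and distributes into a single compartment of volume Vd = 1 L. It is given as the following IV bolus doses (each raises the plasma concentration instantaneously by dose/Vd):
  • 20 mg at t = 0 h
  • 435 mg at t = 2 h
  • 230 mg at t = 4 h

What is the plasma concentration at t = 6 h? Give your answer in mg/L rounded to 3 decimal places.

466.584 mg/L

k = ln 2 / 6 = 0.11552 per h
Dose 1 (20 mg at t=0 h): 20·exp(−0.11552·6) = 10.000 mg/L
Dose 2 (435 mg at t=2 h): 435·exp(−0.11552·4) = 274.033 mg/L
Dose 3 (230 mg at t=4 h): 230·exp(−0.11552·2) = 182.551 mg/L
C(6) = 10.000 + 274.033 + 182.551 = 466.584 mg/L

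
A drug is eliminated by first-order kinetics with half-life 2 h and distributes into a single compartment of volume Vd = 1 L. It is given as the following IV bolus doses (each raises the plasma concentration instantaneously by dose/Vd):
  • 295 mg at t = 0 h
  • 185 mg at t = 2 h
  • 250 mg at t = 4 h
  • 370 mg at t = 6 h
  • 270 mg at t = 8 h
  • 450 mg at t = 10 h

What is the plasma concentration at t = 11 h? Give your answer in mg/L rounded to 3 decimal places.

k = ln 2 / 2 = 0.34657 per h
Dose 1 (295 mg at t=0 h): 295·exp(−0.34657·11) = 6.519 mg/L
Dose 2 (185 mg at t=2 h): 185·exp(−0.34657·9) = 8.176 mg/L
Dose 3 (250 mg at t=4 h): 250·exp(−0.34657·7) = 22.097 mg/L
Dose 4 (370 mg at t=6 h): 370·exp(−0.34657·5) = 65.407 mg/L
Dose 5 (270 mg at t=8 h): 270·exp(−0.34657·3) = 95.459 mg/L
Dose 6 (450 mg at t=10 h): 450·exp(−0.34657·1) = 318.198 mg/L
C(11) = 6.519 + 8.176 + 22.097 + 65.407 + 95.459 + 318.198 = 515.856 mg/L

515.856 mg/L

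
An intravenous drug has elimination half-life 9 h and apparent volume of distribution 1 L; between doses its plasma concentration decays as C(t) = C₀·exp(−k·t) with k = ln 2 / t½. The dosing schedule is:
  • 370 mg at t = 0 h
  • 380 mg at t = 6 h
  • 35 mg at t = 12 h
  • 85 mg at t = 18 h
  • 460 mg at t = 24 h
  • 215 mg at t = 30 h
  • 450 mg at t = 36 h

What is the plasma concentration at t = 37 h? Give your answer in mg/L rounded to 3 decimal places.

792.160 mg/L

k = ln 2 / 9 = 0.07702 per h
Dose 1 (370 mg at t=0 h): 370·exp(−0.07702·37) = 21.411 mg/L
Dose 2 (380 mg at t=6 h): 380·exp(−0.07702·31) = 34.906 mg/L
Dose 3 (35 mg at t=12 h): 35·exp(−0.07702·25) = 5.104 mg/L
Dose 4 (85 mg at t=18 h): 85·exp(−0.07702·19) = 19.675 mg/L
Dose 5 (460 mg at t=24 h): 460·exp(−0.07702·13) = 169.019 mg/L
Dose 6 (215 mg at t=30 h): 215·exp(−0.07702·7) = 125.402 mg/L
Dose 7 (450 mg at t=36 h): 450·exp(−0.07702·1) = 416.644 mg/L
C(37) = 21.411 + 34.906 + 5.104 + 19.675 + 169.019 + 125.402 + 416.644 = 792.160 mg/L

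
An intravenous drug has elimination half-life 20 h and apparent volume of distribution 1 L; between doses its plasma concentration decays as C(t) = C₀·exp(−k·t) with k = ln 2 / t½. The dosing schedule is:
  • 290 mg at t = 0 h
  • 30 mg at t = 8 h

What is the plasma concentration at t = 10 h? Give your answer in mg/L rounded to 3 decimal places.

k = ln 2 / 20 = 0.03466 per h
Dose 1 (290 mg at t=0 h): 290·exp(−0.03466·10) = 205.061 mg/L
Dose 2 (30 mg at t=8 h): 30·exp(−0.03466·2) = 27.991 mg/L
C(10) = 205.061 + 27.991 = 233.052 mg/L

233.052 mg/L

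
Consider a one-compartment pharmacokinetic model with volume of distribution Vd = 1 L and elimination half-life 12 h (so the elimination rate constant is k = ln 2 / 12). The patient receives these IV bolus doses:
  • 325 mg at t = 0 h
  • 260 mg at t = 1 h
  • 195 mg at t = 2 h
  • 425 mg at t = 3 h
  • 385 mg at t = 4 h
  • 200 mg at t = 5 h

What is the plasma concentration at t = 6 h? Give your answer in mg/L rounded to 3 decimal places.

k = ln 2 / 12 = 0.05776 per h
Dose 1 (325 mg at t=0 h): 325·exp(−0.05776·6) = 229.810 mg/L
Dose 2 (260 mg at t=1 h): 260·exp(−0.05776·5) = 194.780 mg/L
Dose 3 (195 mg at t=2 h): 195·exp(−0.05776·4) = 154.772 mg/L
Dose 4 (425 mg at t=3 h): 425·exp(−0.05776·3) = 357.381 mg/L
Dose 5 (385 mg at t=4 h): 385·exp(−0.05776·2) = 342.996 mg/L
Dose 6 (200 mg at t=5 h): 200·exp(−0.05776·1) = 188.775 mg/L
C(6) = 229.810 + 194.780 + 154.772 + 357.381 + 342.996 + 188.775 = 1468.513 mg/L

1468.513 mg/L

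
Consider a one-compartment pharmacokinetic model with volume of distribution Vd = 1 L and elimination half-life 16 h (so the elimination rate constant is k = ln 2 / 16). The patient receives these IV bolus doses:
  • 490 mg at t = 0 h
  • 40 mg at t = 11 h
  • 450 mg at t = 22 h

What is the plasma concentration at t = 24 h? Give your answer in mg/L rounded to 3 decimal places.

608.669 mg/L

k = ln 2 / 16 = 0.04332 per h
Dose 1 (490 mg at t=0 h): 490·exp(−0.04332·24) = 173.241 mg/L
Dose 2 (40 mg at t=11 h): 40·exp(−0.04332·13) = 22.776 mg/L
Dose 3 (450 mg at t=22 h): 450·exp(−0.04332·2) = 412.652 mg/L
C(24) = 173.241 + 22.776 + 412.652 = 608.669 mg/L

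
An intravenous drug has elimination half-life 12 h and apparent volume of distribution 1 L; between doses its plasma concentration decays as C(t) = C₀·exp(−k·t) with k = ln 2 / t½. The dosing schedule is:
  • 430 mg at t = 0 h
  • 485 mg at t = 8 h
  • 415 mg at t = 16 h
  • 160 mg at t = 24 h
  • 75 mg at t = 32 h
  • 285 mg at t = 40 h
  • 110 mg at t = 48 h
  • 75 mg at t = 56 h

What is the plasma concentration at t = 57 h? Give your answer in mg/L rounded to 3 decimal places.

367.887 mg/L

k = ln 2 / 12 = 0.05776 per h
Dose 1 (430 mg at t=0 h): 430·exp(−0.05776·57) = 15.980 mg/L
Dose 2 (485 mg at t=8 h): 485·exp(−0.05776·49) = 28.611 mg/L
Dose 3 (415 mg at t=16 h): 415·exp(−0.05776·41) = 38.862 mg/L
Dose 4 (160 mg at t=24 h): 160·exp(−0.05776·33) = 23.784 mg/L
Dose 5 (75 mg at t=32 h): 75·exp(−0.05776·25) = 17.698 mg/L
Dose 6 (285 mg at t=40 h): 285·exp(−0.05776·17) = 106.754 mg/L
Dose 7 (110 mg at t=48 h): 110·exp(−0.05776·9) = 65.406 mg/L
Dose 8 (75 mg at t=56 h): 75·exp(−0.05776·1) = 70.791 mg/L
C(57) = 15.980 + 28.611 + 38.862 + 23.784 + 17.698 + 106.754 + 65.406 + 70.791 = 367.887 mg/L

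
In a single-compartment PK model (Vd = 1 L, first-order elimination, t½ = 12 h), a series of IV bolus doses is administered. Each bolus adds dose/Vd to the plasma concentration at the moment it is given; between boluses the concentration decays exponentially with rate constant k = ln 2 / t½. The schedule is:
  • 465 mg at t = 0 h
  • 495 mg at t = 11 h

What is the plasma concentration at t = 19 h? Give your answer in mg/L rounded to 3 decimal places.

467.006 mg/L

k = ln 2 / 12 = 0.05776 per h
Dose 1 (465 mg at t=0 h): 465·exp(−0.05776·19) = 155.175 mg/L
Dose 2 (495 mg at t=11 h): 495·exp(−0.05776·8) = 311.830 mg/L
C(19) = 155.175 + 311.830 = 467.006 mg/L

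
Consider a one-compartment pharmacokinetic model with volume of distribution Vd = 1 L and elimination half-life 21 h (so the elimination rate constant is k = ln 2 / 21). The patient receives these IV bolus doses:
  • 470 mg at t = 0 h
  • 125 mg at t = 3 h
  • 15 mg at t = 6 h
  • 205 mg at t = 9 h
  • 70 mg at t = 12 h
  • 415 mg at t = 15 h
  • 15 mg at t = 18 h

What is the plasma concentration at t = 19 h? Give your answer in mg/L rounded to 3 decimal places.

k = ln 2 / 21 = 0.03301 per h
Dose 1 (470 mg at t=0 h): 470·exp(−0.03301·19) = 251.037 mg/L
Dose 2 (125 mg at t=3 h): 125·exp(−0.03301·16) = 73.715 mg/L
Dose 3 (15 mg at t=6 h): 15·exp(−0.03301·13) = 9.767 mg/L
Dose 4 (205 mg at t=9 h): 205·exp(−0.03301·10) = 147.369 mg/L
Dose 5 (70 mg at t=12 h): 70·exp(−0.03301·7) = 55.559 mg/L
Dose 6 (415 mg at t=15 h): 415·exp(−0.03301·4) = 363.671 mg/L
Dose 7 (15 mg at t=18 h): 15·exp(−0.03301·1) = 14.513 mg/L
C(19) = 251.037 + 73.715 + 9.767 + 147.369 + 55.559 + 363.671 + 14.513 = 915.630 mg/L

915.630 mg/L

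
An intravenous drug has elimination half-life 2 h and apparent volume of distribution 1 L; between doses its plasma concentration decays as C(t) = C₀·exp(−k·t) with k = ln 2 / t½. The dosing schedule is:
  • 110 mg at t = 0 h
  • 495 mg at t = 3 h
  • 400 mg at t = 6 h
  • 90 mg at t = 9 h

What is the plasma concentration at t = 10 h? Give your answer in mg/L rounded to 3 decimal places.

k = ln 2 / 2 = 0.34657 per h
Dose 1 (110 mg at t=0 h): 110·exp(−0.34657·10) = 3.438 mg/L
Dose 2 (495 mg at t=3 h): 495·exp(−0.34657·7) = 43.752 mg/L
Dose 3 (400 mg at t=6 h): 400·exp(−0.34657·4) = 100.000 mg/L
Dose 4 (90 mg at t=9 h): 90·exp(−0.34657·1) = 63.640 mg/L
C(10) = 3.438 + 43.752 + 100.000 + 63.640 = 210.829 mg/L

210.829 mg/L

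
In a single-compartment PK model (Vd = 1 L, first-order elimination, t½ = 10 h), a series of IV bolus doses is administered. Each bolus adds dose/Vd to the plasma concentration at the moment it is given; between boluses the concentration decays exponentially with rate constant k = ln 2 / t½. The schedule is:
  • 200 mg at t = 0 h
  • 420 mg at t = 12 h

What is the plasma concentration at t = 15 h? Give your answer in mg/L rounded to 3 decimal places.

411.857 mg/L

k = ln 2 / 10 = 0.06931 per h
Dose 1 (200 mg at t=0 h): 200·exp(−0.06931·15) = 70.711 mg/L
Dose 2 (420 mg at t=12 h): 420·exp(−0.06931·3) = 341.146 mg/L
C(15) = 70.711 + 341.146 = 411.857 mg/L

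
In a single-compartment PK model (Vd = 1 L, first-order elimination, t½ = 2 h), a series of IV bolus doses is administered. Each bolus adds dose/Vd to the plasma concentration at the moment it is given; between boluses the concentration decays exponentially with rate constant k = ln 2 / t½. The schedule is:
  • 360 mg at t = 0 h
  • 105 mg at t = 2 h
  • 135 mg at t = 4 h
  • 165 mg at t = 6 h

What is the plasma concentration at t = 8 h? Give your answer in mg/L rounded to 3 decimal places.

k = ln 2 / 2 = 0.34657 per h
Dose 1 (360 mg at t=0 h): 360·exp(−0.34657·8) = 22.500 mg/L
Dose 2 (105 mg at t=2 h): 105·exp(−0.34657·6) = 13.125 mg/L
Dose 3 (135 mg at t=4 h): 135·exp(−0.34657·4) = 33.750 mg/L
Dose 4 (165 mg at t=6 h): 165·exp(−0.34657·2) = 82.500 mg/L
C(8) = 22.500 + 13.125 + 33.750 + 82.500 = 151.875 mg/L

151.875 mg/L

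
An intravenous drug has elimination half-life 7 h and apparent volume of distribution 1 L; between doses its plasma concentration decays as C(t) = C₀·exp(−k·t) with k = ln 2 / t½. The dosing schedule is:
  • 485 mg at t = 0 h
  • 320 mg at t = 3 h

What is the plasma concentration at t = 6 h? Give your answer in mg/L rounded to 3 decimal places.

505.501 mg/L

k = ln 2 / 7 = 0.09902 per h
Dose 1 (485 mg at t=0 h): 485·exp(−0.09902·6) = 267.742 mg/L
Dose 2 (320 mg at t=3 h): 320·exp(−0.09902·3) = 237.759 mg/L
C(6) = 267.742 + 237.759 = 505.501 mg/L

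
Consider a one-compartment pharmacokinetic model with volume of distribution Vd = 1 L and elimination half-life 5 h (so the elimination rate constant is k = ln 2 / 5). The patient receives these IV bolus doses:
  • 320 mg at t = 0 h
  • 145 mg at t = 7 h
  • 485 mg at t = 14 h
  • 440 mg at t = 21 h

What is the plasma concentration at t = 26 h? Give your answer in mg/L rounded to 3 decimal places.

k = ln 2 / 5 = 0.13863 per h
Dose 1 (320 mg at t=0 h): 320·exp(−0.13863·26) = 8.706 mg/L
Dose 2 (145 mg at t=7 h): 145·exp(−0.13863·19) = 10.410 mg/L
Dose 3 (485 mg at t=14 h): 485·exp(−0.13863·12) = 91.890 mg/L
Dose 4 (440 mg at t=21 h): 440·exp(−0.13863·5) = 220.000 mg/L
C(26) = 8.706 + 10.410 + 91.890 + 220.000 = 331.006 mg/L

331.006 mg/L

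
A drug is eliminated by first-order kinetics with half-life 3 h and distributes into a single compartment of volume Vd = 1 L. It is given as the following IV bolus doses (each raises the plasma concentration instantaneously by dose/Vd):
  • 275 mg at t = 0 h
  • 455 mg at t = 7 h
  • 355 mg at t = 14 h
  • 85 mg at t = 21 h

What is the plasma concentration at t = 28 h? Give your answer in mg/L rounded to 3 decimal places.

k = ln 2 / 3 = 0.23105 per h
Dose 1 (275 mg at t=0 h): 275·exp(−0.23105·28) = 0.426 mg/L
Dose 2 (455 mg at t=7 h): 455·exp(−0.23105·21) = 3.555 mg/L
Dose 3 (355 mg at t=14 h): 355·exp(−0.23105·14) = 13.977 mg/L
Dose 4 (85 mg at t=21 h): 85·exp(−0.23105·7) = 16.866 mg/L
C(28) = 0.426 + 3.555 + 13.977 + 16.866 = 34.824 mg/L

34.824 mg/L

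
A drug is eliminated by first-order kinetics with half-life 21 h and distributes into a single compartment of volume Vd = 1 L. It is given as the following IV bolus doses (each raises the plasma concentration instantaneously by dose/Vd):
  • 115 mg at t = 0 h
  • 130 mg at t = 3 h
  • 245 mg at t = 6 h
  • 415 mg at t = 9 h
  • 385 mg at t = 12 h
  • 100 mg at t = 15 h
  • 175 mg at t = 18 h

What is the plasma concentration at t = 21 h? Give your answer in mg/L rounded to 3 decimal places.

1084.458 mg/L

k = ln 2 / 21 = 0.03301 per h
Dose 1 (115 mg at t=0 h): 115·exp(−0.03301·21) = 57.500 mg/L
Dose 2 (130 mg at t=3 h): 130·exp(−0.03301·18) = 71.766 mg/L
Dose 3 (245 mg at t=6 h): 245·exp(−0.03301·15) = 149.329 mg/L
Dose 4 (415 mg at t=9 h): 415·exp(−0.03301·12) = 279.274 mg/L
Dose 5 (385 mg at t=12 h): 385·exp(−0.03301·9) = 286.054 mg/L
Dose 6 (100 mg at t=15 h): 100·exp(−0.03301·6) = 82.034 mg/L
Dose 7 (175 mg at t=18 h): 175·exp(−0.03301·3) = 158.502 mg/L
C(21) = 57.500 + 71.766 + 149.329 + 279.274 + 286.054 + 82.034 + 158.502 = 1084.458 mg/L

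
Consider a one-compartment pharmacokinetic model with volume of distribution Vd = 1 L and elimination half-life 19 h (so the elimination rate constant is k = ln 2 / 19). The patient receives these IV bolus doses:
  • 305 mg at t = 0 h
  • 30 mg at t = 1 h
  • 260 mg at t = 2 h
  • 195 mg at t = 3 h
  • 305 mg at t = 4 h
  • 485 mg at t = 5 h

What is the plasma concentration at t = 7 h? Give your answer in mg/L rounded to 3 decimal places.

k = ln 2 / 19 = 0.03648 per h
Dose 1 (305 mg at t=0 h): 305·exp(−0.03648·7) = 236.262 mg/L
Dose 2 (30 mg at t=1 h): 30·exp(−0.03648·6) = 24.102 mg/L
Dose 3 (260 mg at t=2 h): 260·exp(−0.03648·5) = 216.648 mg/L
Dose 4 (195 mg at t=3 h): 195·exp(−0.03648·4) = 168.523 mg/L
Dose 5 (305 mg at t=4 h): 305·exp(−0.03648·3) = 273.381 mg/L
Dose 6 (485 mg at t=5 h): 485·exp(−0.03648·2) = 450.873 mg/L
C(7) = 236.262 + 24.102 + 216.648 + 168.523 + 273.381 + 450.873 = 1369.790 mg/L

1369.790 mg/L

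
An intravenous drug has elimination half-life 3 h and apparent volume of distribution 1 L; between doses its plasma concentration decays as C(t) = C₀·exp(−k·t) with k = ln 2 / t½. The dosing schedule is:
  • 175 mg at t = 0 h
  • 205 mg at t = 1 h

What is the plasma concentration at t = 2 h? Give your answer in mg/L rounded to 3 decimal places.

k = ln 2 / 3 = 0.23105 per h
Dose 1 (175 mg at t=0 h): 175·exp(−0.23105·2) = 110.243 mg/L
Dose 2 (205 mg at t=1 h): 205·exp(−0.23105·1) = 162.709 mg/L
C(2) = 110.243 + 162.709 = 272.952 mg/L

272.952 mg/L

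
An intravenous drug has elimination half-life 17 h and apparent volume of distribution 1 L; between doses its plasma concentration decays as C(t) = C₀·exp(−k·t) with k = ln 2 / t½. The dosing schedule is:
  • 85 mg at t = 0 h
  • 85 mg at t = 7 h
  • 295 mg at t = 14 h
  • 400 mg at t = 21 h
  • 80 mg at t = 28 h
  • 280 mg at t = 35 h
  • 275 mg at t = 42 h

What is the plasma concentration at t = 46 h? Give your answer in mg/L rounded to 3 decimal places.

k = ln 2 / 17 = 0.04077 per h
Dose 1 (85 mg at t=0 h): 85·exp(−0.04077·46) = 13.028 mg/L
Dose 2 (85 mg at t=7 h): 85·exp(−0.04077·39) = 17.331 mg/L
Dose 3 (295 mg at t=14 h): 295·exp(−0.04077·32) = 80.016 mg/L
Dose 4 (400 mg at t=21 h): 400·exp(−0.04077·25) = 144.334 mg/L
Dose 5 (80 mg at t=28 h): 80·exp(−0.04077·18) = 38.402 mg/L
Dose 6 (280 mg at t=35 h): 280·exp(−0.04077·11) = 178.803 mg/L
Dose 7 (275 mg at t=42 h): 275·exp(−0.04077·4) = 233.616 mg/L
C(46) = 13.028 + 17.331 + 80.016 + 144.334 + 38.402 + 178.803 + 233.616 = 705.529 mg/L

705.529 mg/L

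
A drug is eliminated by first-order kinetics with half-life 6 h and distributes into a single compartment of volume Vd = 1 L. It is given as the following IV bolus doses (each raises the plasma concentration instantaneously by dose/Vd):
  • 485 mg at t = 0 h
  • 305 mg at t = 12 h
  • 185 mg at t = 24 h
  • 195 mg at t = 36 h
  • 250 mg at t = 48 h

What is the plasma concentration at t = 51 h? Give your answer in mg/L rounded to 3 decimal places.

k = ln 2 / 6 = 0.11552 per h
Dose 1 (485 mg at t=0 h): 485·exp(−0.11552·51) = 1.340 mg/L
Dose 2 (305 mg at t=12 h): 305·exp(−0.11552·39) = 3.370 mg/L
Dose 3 (185 mg at t=24 h): 185·exp(−0.11552·27) = 8.176 mg/L
Dose 4 (195 mg at t=36 h): 195·exp(−0.11552·15) = 34.471 mg/L
Dose 5 (250 mg at t=48 h): 250·exp(−0.11552·3) = 176.777 mg/L
C(51) = 1.340 + 3.370 + 8.176 + 34.471 + 176.777 = 224.134 mg/L

224.134 mg/L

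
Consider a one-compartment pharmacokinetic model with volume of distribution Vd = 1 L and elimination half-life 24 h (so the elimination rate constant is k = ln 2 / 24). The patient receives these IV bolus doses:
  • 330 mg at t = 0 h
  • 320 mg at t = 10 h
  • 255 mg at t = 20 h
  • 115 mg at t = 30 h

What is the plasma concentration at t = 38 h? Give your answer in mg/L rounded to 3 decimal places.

k = ln 2 / 24 = 0.02888 per h
Dose 1 (330 mg at t=0 h): 330·exp(−0.02888·38) = 110.124 mg/L
Dose 2 (320 mg at t=10 h): 320·exp(−0.02888·28) = 142.544 mg/L
Dose 3 (255 mg at t=20 h): 255·exp(−0.02888·18) = 151.624 mg/L
Dose 4 (115 mg at t=30 h): 115·exp(−0.02888·8) = 91.276 mg/L
C(38) = 110.124 + 142.544 + 151.624 + 91.276 = 495.568 mg/L

495.568 mg/L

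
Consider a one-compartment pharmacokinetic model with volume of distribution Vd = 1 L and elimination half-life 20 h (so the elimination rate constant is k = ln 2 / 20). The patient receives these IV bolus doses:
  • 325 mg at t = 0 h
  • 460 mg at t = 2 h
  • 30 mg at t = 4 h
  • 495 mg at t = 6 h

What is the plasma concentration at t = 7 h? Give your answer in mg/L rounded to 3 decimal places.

k = ln 2 / 20 = 0.03466 per h
Dose 1 (325 mg at t=0 h): 325·exp(−0.03466·7) = 254.990 mg/L
Dose 2 (460 mg at t=2 h): 460·exp(−0.03466·5) = 386.812 mg/L
Dose 3 (30 mg at t=4 h): 30·exp(−0.03466·3) = 27.038 mg/L
Dose 4 (495 mg at t=6 h): 495·exp(−0.03466·1) = 478.138 mg/L
C(7) = 254.990 + 386.812 + 27.038 + 478.138 = 1146.978 mg/L

1146.978 mg/L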